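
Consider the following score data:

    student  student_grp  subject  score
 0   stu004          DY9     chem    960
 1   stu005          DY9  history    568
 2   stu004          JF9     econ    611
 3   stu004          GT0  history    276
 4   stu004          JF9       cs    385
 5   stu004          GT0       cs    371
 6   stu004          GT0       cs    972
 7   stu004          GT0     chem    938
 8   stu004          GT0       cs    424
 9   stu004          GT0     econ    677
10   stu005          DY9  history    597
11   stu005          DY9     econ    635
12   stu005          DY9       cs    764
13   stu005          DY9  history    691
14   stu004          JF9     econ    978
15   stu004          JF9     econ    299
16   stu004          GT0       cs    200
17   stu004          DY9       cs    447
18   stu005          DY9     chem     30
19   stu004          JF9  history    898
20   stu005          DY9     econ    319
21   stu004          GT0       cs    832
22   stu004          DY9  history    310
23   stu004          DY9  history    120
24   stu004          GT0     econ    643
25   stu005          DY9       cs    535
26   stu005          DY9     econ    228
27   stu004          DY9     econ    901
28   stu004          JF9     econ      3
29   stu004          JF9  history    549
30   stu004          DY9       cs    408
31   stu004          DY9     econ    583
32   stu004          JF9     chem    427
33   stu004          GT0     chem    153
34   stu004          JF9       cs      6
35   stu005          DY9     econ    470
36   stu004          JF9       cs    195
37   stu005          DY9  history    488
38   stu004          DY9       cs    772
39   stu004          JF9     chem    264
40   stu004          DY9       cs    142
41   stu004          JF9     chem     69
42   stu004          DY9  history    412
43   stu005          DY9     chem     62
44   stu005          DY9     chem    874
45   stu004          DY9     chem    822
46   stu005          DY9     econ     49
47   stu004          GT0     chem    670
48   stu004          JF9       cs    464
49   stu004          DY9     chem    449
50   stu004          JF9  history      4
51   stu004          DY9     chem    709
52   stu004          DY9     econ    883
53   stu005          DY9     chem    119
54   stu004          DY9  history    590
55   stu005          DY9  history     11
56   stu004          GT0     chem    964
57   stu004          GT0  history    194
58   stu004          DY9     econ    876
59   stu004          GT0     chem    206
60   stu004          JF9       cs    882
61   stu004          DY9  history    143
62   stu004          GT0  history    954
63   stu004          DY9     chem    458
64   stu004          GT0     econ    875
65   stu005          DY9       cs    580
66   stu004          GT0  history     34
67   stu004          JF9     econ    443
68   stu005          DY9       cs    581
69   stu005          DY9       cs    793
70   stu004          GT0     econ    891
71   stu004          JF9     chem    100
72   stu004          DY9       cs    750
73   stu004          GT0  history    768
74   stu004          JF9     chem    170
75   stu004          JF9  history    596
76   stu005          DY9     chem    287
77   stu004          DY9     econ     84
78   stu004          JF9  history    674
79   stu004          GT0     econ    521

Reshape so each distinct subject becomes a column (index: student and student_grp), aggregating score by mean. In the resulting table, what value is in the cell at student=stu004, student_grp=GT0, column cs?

Rows with student=stu004, student_grp=GT0 and subject=cs: score values are 371, 972, 424, 200, 832.
(371 + 972 + 424 + 200 + 832) / 5 = 559.80.

559.80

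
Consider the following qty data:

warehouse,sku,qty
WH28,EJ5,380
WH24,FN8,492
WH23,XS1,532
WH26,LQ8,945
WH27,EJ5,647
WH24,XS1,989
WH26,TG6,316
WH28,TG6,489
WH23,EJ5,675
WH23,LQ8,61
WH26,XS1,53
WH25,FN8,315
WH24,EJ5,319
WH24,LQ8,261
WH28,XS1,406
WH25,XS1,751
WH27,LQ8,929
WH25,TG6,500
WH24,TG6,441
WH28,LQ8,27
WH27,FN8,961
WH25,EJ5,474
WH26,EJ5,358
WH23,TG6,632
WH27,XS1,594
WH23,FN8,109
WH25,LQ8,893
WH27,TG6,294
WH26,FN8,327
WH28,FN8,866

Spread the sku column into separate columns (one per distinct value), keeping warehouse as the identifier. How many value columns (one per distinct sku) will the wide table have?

5 distinct sku values: XS1, TG6, FN8, LQ8, EJ5.

5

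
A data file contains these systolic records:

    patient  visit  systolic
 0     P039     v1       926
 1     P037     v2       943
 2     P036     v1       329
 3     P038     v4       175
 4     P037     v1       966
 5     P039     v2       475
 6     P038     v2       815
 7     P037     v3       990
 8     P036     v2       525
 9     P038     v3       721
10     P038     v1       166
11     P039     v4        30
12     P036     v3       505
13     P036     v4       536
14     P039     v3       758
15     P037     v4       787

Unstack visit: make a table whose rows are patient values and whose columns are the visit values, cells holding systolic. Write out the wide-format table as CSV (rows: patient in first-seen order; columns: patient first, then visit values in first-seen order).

Columns: patient plus the 4 distinct visit values (v1, v2, v4, v3).
For example, row P039 column v1 takes systolic=926 from the long row (P039, v1).

patient,v1,v2,v4,v3
P039,926,475,30,758
P037,966,943,787,990
P036,329,525,536,505
P038,166,815,175,721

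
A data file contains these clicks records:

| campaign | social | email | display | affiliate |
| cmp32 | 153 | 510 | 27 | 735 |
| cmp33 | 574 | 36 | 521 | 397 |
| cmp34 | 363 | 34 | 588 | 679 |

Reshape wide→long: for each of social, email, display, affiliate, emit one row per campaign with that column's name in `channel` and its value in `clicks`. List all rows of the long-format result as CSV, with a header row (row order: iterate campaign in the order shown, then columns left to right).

campaign,channel,clicks
cmp32,social,153
cmp32,email,510
cmp32,display,27
cmp32,affiliate,735
cmp33,social,574
cmp33,email,36
cmp33,display,521
cmp33,affiliate,397
cmp34,social,363
cmp34,email,34
cmp34,display,588
cmp34,affiliate,679

Each (campaign, column) pair becomes one row: 3 × 4 = 12 rows.
For example, (cmp32, social) → clicks=153.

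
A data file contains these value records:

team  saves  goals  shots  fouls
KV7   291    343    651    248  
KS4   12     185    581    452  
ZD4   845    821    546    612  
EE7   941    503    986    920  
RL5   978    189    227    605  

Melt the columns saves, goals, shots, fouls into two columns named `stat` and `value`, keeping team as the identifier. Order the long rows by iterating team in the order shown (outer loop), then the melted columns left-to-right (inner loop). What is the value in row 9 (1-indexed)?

20 rows total (5 × 4). Row 9: index ⌊(9-1)/4⌋ = 2 into team → ZD4; (9-1) mod 4 = 0 into the melted columns → saves.
So row 9 is (ZD4, saves, 845); value = 845.

845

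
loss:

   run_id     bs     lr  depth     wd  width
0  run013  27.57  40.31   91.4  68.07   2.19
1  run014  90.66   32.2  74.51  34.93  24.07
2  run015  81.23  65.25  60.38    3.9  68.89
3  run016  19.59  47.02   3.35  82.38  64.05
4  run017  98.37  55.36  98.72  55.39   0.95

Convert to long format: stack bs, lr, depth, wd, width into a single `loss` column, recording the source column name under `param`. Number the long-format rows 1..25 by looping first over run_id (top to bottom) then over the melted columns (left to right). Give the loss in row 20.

64.05

25 rows total (5 × 5). Row 20: index ⌊(20-1)/5⌋ = 3 into run_id → run016; (20-1) mod 5 = 4 into the melted columns → width.
So row 20 is (run016, width, 64.05); loss = 64.05.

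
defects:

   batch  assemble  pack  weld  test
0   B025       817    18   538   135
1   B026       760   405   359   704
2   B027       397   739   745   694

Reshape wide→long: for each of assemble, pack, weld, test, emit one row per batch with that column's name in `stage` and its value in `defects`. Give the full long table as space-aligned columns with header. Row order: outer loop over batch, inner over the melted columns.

Each (batch, column) pair becomes one row: 3 × 4 = 12 rows.
For example, (B025, assemble) → defects=817.

batch  stage     defects
B025   assemble  817    
B025   pack      18     
B025   weld      538    
B025   test      135    
B026   assemble  760    
B026   pack      405    
B026   weld      359    
B026   test      704    
B027   assemble  397    
B027   pack      739    
B027   weld      745    
B027   test      694    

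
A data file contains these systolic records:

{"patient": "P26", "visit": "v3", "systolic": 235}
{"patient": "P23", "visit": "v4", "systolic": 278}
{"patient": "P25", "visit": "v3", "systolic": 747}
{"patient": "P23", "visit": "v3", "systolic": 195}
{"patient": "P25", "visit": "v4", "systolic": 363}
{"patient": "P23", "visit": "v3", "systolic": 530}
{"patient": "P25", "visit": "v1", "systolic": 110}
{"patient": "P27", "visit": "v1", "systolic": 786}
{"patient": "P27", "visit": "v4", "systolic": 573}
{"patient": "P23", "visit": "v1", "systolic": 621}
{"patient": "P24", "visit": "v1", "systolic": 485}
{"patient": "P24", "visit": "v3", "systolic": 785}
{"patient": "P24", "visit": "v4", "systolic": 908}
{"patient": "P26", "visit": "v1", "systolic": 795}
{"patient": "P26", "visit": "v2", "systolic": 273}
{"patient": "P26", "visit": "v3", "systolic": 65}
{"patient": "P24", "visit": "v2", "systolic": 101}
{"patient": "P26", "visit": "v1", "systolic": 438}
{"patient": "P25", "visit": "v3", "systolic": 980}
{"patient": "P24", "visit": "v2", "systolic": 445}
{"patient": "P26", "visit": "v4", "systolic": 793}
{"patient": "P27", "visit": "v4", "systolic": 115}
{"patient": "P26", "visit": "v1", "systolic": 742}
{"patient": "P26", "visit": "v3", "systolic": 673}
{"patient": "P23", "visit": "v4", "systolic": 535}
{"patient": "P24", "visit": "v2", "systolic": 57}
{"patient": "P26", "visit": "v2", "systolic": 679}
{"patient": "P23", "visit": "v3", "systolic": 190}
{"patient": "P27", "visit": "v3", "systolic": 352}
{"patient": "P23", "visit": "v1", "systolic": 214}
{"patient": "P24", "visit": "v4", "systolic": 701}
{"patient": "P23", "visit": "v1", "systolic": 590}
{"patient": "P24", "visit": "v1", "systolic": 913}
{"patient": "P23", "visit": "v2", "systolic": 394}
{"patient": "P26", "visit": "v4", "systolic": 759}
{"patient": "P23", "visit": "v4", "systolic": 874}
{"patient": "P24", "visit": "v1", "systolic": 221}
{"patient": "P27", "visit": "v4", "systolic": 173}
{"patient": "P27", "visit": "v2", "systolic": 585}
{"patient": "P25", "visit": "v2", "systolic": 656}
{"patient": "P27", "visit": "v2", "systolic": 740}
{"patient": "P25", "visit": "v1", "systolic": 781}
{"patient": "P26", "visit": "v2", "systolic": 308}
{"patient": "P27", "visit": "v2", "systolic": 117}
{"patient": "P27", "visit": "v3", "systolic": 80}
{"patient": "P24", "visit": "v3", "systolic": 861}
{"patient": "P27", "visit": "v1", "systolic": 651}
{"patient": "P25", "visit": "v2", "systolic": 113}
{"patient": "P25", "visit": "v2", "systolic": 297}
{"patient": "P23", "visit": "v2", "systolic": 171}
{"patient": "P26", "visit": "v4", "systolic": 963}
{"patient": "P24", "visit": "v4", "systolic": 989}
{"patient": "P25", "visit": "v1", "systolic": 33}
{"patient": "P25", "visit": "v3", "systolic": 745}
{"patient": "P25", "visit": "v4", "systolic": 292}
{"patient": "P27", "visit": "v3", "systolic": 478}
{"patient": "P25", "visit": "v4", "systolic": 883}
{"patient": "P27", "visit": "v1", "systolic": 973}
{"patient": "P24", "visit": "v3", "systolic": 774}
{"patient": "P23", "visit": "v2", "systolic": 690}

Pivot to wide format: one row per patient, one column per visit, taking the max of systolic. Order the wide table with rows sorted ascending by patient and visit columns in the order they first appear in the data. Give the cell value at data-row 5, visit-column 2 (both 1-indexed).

With rows sorted ascending by patient, row 5 is patient=P27. visit columns in first-appearance order: v3, v4, v1, v2; column 2 is v4.
Long rows with patient=P27, visit=v4: max(573, 115, 173) = 573.

573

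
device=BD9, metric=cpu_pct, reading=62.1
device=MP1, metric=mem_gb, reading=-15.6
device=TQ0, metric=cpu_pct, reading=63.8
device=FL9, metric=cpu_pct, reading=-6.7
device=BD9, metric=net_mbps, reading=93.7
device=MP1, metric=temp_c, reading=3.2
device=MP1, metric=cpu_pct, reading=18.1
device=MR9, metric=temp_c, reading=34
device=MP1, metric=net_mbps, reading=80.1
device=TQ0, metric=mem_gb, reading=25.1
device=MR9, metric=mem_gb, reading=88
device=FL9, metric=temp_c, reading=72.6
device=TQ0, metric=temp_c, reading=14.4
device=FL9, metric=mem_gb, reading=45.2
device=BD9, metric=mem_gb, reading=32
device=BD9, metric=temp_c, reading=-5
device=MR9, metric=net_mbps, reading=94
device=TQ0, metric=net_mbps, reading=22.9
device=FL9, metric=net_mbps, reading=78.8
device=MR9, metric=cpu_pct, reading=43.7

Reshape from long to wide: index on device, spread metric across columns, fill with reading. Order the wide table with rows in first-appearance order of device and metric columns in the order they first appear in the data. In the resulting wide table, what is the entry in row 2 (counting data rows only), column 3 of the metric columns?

80.1

With rows in first-appearance order of device, row 2 is device=MP1. metric columns in first-appearance order: cpu_pct, mem_gb, net_mbps, temp_c; column 3 is net_mbps.
Long rows with device=MP1, metric=net_mbps: reading = 80.1.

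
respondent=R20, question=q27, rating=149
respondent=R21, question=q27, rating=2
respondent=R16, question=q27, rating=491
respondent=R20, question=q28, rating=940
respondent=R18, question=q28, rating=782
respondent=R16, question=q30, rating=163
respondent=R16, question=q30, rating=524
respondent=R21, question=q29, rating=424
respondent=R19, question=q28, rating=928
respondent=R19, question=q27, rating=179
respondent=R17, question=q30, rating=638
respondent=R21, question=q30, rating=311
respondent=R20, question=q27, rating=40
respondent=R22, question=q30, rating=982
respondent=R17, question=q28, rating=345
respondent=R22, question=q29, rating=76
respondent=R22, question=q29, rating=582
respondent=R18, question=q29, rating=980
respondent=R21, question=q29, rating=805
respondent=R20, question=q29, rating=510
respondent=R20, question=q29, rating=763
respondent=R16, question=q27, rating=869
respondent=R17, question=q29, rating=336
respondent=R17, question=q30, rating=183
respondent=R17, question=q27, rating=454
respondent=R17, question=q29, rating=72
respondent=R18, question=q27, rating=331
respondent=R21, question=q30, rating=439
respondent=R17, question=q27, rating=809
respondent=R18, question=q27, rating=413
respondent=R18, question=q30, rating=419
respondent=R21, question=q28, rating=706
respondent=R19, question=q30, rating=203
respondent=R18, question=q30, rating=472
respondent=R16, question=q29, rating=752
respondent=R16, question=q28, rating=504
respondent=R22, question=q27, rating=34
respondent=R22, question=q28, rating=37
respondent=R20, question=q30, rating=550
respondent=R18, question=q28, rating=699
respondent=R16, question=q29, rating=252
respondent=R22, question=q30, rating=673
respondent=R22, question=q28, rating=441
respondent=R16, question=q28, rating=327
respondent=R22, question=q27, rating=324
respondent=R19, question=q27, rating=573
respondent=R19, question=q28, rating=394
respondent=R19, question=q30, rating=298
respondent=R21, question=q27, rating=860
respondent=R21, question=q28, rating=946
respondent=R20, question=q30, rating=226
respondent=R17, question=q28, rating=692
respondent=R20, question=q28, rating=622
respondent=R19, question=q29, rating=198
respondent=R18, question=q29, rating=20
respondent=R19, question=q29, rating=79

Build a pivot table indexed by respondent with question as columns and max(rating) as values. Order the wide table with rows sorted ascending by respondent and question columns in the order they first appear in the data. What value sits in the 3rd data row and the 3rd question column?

With rows sorted ascending by respondent, row 3 is respondent=R18. question columns in first-appearance order: q27, q28, q30, q29; column 3 is q30.
Long rows with respondent=R18, question=q30: max(419, 472) = 472.

472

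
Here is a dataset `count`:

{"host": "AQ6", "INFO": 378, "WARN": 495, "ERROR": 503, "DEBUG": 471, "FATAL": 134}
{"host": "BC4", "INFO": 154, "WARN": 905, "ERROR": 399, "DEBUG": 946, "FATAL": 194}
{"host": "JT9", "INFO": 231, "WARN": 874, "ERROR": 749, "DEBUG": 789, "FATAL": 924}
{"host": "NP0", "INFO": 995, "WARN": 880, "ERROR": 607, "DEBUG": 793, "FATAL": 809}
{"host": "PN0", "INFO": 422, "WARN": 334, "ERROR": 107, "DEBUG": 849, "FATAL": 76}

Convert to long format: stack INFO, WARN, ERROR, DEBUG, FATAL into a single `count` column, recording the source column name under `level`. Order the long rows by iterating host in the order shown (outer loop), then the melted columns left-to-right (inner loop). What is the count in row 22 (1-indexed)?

25 rows total (5 × 5). Row 22: index ⌊(22-1)/5⌋ = 4 into host → PN0; (22-1) mod 5 = 1 into the melted columns → WARN.
So row 22 is (PN0, WARN, 334); count = 334.

334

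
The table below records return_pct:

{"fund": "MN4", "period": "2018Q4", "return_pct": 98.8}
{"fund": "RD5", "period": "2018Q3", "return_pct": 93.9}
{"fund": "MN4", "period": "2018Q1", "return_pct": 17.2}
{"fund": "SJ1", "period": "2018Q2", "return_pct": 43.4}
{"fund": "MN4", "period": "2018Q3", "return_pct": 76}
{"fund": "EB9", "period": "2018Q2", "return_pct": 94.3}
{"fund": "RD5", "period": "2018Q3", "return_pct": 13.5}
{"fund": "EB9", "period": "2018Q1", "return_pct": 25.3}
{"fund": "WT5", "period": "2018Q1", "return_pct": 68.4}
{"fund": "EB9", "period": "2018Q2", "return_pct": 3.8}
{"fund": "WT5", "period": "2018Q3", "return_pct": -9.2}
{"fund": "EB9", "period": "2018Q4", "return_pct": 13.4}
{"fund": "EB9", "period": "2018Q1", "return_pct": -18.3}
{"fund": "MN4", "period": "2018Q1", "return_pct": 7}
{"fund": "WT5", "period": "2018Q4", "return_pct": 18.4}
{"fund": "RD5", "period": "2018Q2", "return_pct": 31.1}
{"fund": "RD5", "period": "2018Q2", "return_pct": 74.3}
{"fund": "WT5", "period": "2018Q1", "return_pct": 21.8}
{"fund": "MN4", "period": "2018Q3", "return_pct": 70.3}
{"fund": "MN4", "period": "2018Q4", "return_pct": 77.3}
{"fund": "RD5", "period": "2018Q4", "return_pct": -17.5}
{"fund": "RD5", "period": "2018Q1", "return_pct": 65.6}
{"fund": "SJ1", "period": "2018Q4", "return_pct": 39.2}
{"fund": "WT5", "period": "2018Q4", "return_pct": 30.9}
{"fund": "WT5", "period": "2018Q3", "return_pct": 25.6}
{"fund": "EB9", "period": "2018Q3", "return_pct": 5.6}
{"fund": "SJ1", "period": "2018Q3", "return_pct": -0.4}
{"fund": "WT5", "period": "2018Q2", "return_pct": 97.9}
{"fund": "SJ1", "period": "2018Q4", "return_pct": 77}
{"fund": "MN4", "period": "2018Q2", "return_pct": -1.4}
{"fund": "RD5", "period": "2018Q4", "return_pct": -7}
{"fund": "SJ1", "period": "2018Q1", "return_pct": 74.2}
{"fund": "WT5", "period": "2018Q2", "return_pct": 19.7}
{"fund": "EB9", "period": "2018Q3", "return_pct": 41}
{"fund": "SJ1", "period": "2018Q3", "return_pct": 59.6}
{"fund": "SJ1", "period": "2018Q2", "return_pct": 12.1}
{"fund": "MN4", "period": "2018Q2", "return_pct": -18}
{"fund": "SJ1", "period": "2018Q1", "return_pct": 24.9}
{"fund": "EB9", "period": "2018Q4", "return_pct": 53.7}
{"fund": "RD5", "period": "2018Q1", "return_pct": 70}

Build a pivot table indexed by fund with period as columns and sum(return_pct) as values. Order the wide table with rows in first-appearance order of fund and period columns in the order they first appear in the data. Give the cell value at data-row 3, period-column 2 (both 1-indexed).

59.2

With rows in first-appearance order of fund, row 3 is fund=SJ1. period columns in first-appearance order: 2018Q4, 2018Q3, 2018Q1, 2018Q2; column 2 is 2018Q3.
Long rows with fund=SJ1, period=2018Q3: -0.4 + 59.6 = 59.2.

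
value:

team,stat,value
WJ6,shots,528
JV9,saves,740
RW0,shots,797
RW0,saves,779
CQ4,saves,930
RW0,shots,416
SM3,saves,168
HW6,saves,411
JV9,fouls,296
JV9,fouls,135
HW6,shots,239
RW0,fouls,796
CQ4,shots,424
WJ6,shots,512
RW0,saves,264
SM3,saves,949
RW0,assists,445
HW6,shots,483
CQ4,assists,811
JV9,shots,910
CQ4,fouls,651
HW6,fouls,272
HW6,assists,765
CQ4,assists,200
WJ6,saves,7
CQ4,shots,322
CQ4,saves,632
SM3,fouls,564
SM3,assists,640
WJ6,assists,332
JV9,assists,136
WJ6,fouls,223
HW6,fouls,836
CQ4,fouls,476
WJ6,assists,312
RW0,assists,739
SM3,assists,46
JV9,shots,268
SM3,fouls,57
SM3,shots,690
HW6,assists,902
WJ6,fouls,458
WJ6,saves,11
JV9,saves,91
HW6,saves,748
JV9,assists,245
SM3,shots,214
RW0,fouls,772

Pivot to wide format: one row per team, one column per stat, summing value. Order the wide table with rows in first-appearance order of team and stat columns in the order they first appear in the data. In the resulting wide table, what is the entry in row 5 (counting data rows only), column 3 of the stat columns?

With rows in first-appearance order of team, row 5 is team=SM3. stat columns in first-appearance order: shots, saves, fouls, assists; column 3 is fouls.
Long rows with team=SM3, stat=fouls: 564 + 57 = 621.

621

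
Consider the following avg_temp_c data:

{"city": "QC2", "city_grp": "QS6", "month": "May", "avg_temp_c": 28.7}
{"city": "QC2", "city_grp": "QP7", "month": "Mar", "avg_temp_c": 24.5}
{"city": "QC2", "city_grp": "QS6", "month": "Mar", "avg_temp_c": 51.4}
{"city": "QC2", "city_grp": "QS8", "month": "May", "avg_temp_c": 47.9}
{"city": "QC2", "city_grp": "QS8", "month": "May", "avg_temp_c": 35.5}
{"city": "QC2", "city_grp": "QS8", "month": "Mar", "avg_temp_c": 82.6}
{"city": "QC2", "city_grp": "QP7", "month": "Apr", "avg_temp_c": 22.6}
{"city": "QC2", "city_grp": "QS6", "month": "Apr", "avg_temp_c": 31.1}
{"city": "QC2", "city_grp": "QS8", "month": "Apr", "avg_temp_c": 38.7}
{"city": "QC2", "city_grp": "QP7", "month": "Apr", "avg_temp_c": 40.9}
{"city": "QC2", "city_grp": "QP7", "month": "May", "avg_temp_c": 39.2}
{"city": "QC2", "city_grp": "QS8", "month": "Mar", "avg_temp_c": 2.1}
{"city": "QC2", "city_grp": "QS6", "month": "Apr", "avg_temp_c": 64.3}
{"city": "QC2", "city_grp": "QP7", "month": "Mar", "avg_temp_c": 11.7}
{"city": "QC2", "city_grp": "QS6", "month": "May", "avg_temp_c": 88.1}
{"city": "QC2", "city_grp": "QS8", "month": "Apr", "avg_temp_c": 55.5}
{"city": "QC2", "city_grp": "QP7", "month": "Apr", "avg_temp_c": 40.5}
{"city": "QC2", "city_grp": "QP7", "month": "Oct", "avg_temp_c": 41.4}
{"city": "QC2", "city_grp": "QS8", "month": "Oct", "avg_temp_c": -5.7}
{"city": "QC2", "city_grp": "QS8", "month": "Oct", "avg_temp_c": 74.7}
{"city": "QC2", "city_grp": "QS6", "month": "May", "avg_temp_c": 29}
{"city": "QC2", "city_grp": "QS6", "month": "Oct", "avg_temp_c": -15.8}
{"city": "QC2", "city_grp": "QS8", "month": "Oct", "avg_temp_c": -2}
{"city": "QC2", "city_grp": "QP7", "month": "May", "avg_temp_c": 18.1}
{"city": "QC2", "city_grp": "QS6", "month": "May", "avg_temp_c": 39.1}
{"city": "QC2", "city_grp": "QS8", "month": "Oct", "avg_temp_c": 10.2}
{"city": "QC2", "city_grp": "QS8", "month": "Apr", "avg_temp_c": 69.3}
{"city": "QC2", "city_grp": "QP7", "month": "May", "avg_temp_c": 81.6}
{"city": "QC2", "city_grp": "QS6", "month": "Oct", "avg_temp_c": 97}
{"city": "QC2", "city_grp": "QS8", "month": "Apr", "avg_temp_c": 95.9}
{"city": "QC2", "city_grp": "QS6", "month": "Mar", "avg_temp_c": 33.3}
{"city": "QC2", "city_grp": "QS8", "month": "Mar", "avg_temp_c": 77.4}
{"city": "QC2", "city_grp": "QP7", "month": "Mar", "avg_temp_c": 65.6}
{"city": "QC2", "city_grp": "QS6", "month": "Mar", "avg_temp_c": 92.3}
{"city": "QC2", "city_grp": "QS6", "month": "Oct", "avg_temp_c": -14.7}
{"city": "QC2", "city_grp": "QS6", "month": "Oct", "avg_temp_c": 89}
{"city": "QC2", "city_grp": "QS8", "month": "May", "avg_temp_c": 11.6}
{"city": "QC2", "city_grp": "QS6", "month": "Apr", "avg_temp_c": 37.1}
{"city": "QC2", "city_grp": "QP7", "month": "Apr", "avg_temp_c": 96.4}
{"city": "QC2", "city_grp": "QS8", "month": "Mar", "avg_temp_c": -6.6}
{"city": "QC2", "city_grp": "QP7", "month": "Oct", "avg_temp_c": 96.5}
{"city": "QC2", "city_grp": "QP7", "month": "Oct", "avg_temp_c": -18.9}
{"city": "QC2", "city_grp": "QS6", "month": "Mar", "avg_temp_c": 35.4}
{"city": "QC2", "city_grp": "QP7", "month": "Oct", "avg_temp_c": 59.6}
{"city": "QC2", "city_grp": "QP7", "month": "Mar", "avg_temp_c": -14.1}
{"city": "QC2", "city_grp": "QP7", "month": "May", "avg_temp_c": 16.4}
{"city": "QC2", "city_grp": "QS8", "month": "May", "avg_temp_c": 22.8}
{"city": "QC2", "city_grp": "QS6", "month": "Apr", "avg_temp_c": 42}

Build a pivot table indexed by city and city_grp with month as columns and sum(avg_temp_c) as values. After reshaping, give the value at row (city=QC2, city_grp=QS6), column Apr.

Rows with city=QC2, city_grp=QS6 and month=Apr: avg_temp_c values are 31.1, 64.3, 37.1, 42.
31.1 + 64.3 + 37.1 + 42 = 174.5.

174.5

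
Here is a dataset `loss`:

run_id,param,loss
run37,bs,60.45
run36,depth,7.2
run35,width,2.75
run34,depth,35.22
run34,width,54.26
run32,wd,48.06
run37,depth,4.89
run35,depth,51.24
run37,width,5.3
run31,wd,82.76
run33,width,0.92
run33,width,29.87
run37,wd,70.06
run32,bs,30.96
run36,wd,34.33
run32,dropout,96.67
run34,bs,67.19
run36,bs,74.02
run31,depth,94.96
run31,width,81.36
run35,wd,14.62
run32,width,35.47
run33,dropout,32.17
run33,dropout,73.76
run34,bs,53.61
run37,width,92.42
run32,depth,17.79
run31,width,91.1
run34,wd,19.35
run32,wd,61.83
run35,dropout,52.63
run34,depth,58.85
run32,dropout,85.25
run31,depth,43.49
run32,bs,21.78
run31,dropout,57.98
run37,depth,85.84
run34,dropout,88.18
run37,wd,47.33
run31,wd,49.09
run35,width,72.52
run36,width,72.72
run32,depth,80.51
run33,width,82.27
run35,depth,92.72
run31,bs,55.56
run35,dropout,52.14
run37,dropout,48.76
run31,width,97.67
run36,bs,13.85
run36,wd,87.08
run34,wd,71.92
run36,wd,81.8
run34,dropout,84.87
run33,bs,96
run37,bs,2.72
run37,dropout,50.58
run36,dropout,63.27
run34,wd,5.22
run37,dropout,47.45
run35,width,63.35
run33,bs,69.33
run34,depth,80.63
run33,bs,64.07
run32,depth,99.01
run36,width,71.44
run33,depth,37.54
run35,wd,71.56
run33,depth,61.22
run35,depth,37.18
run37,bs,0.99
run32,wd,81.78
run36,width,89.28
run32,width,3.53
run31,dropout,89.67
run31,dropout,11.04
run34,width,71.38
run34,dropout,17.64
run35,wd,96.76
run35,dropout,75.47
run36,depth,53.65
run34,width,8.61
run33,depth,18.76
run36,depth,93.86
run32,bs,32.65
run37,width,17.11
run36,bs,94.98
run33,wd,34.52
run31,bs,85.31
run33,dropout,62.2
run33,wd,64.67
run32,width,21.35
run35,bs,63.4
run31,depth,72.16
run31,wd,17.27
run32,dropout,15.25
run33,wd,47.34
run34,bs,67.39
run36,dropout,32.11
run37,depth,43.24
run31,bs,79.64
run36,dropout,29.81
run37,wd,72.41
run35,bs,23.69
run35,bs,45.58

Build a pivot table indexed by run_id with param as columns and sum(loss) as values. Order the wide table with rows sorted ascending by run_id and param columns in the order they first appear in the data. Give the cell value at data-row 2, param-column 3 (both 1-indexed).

60.35

With rows sorted ascending by run_id, row 2 is run_id=run32. param columns in first-appearance order: bs, depth, width, wd, dropout; column 3 is width.
Long rows with run_id=run32, param=width: 35.47 + 3.53 + 21.35 = 60.35.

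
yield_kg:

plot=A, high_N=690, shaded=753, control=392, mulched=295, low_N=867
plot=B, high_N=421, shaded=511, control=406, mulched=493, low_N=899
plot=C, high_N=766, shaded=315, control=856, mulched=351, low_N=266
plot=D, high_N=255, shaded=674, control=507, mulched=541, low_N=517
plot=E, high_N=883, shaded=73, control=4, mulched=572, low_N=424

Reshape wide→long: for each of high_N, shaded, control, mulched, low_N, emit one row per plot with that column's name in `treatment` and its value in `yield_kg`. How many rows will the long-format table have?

25

5 plot values × 5 melted columns = 25 rows.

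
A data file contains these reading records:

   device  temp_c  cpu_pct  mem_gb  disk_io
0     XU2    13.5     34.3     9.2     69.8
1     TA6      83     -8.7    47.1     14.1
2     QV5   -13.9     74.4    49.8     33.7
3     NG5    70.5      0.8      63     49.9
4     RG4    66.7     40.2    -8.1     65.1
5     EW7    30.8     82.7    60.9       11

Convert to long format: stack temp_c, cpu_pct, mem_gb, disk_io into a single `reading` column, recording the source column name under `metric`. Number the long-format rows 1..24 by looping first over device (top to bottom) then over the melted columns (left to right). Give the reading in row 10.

24 rows total (6 × 4). Row 10: index ⌊(10-1)/4⌋ = 2 into device → QV5; (10-1) mod 4 = 1 into the melted columns → cpu_pct.
So row 10 is (QV5, cpu_pct, 74.4); reading = 74.4.

74.4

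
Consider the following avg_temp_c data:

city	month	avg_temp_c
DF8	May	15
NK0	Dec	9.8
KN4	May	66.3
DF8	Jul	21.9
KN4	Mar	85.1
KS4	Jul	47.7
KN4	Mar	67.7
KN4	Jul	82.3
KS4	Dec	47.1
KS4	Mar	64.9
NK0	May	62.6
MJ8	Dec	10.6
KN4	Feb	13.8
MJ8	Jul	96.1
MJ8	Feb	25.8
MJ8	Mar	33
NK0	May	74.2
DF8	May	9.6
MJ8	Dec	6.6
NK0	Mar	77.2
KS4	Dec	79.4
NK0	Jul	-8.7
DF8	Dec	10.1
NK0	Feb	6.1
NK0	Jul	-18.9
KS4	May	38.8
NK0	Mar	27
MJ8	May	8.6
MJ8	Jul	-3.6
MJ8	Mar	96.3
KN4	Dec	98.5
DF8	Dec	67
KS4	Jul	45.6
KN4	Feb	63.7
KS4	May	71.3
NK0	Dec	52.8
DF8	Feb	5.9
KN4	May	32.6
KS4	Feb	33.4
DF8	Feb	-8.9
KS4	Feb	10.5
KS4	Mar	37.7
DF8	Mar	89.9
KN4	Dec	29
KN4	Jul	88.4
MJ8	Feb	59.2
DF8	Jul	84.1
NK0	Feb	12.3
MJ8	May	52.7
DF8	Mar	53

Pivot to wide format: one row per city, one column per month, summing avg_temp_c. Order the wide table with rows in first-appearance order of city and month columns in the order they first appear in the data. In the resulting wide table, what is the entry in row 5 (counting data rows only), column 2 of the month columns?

17.2

With rows in first-appearance order of city, row 5 is city=MJ8. month columns in first-appearance order: May, Dec, Jul, Mar, Feb; column 2 is Dec.
Long rows with city=MJ8, month=Dec: 10.6 + 6.6 = 17.2.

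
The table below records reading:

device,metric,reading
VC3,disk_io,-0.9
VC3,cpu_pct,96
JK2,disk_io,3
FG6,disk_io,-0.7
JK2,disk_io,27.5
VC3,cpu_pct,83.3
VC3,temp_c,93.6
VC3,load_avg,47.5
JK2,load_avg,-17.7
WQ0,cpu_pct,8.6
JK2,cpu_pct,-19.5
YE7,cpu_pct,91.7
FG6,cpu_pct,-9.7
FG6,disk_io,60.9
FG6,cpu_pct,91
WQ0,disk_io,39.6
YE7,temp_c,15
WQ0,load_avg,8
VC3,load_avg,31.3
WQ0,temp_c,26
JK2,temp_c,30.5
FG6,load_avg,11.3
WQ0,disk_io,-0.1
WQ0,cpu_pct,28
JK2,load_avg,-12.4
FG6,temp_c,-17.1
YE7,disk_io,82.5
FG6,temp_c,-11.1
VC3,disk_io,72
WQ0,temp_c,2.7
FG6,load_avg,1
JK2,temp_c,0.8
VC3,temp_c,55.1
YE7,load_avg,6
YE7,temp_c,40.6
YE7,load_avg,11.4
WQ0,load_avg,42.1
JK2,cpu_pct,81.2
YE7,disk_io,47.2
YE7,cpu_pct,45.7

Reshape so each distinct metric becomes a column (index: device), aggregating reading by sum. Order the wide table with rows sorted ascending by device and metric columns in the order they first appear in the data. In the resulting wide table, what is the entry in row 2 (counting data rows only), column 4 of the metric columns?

-30.1

With rows sorted ascending by device, row 2 is device=JK2. metric columns in first-appearance order: disk_io, cpu_pct, temp_c, load_avg; column 4 is load_avg.
Long rows with device=JK2, metric=load_avg: -17.7 + -12.4 = -30.1.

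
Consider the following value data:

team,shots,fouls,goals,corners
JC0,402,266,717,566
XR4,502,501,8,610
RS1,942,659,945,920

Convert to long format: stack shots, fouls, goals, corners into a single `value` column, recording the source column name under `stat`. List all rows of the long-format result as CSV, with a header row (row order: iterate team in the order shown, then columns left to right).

Each (team, column) pair becomes one row: 3 × 4 = 12 rows.
For example, (JC0, shots) → value=402.

team,stat,value
JC0,shots,402
JC0,fouls,266
JC0,goals,717
JC0,corners,566
XR4,shots,502
XR4,fouls,501
XR4,goals,8
XR4,corners,610
RS1,shots,942
RS1,fouls,659
RS1,goals,945
RS1,corners,920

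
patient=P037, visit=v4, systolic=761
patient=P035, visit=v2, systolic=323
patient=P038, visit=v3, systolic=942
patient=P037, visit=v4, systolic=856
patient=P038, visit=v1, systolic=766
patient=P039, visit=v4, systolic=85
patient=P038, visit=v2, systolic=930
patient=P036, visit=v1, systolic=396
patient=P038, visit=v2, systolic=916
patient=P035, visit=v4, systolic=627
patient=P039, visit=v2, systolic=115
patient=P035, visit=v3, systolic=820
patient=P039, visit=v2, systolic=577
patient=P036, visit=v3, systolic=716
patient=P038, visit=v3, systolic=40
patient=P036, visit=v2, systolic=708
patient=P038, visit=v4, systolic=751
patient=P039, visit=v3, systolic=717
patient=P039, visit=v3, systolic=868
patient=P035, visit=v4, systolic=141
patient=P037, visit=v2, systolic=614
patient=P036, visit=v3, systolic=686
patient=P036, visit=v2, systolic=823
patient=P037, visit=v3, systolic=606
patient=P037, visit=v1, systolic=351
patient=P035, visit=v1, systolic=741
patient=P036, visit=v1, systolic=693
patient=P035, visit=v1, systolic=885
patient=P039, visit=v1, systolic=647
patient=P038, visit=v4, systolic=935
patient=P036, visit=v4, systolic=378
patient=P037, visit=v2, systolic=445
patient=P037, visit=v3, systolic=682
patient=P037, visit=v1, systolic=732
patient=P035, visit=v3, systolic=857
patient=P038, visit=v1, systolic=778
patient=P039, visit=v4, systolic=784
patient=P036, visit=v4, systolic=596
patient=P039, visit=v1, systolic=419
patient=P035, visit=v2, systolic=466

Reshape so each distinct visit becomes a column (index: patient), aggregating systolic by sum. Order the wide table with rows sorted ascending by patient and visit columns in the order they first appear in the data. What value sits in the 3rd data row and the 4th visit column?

1083

With rows sorted ascending by patient, row 3 is patient=P037. visit columns in first-appearance order: v4, v2, v3, v1; column 4 is v1.
Long rows with patient=P037, visit=v1: 351 + 732 = 1083.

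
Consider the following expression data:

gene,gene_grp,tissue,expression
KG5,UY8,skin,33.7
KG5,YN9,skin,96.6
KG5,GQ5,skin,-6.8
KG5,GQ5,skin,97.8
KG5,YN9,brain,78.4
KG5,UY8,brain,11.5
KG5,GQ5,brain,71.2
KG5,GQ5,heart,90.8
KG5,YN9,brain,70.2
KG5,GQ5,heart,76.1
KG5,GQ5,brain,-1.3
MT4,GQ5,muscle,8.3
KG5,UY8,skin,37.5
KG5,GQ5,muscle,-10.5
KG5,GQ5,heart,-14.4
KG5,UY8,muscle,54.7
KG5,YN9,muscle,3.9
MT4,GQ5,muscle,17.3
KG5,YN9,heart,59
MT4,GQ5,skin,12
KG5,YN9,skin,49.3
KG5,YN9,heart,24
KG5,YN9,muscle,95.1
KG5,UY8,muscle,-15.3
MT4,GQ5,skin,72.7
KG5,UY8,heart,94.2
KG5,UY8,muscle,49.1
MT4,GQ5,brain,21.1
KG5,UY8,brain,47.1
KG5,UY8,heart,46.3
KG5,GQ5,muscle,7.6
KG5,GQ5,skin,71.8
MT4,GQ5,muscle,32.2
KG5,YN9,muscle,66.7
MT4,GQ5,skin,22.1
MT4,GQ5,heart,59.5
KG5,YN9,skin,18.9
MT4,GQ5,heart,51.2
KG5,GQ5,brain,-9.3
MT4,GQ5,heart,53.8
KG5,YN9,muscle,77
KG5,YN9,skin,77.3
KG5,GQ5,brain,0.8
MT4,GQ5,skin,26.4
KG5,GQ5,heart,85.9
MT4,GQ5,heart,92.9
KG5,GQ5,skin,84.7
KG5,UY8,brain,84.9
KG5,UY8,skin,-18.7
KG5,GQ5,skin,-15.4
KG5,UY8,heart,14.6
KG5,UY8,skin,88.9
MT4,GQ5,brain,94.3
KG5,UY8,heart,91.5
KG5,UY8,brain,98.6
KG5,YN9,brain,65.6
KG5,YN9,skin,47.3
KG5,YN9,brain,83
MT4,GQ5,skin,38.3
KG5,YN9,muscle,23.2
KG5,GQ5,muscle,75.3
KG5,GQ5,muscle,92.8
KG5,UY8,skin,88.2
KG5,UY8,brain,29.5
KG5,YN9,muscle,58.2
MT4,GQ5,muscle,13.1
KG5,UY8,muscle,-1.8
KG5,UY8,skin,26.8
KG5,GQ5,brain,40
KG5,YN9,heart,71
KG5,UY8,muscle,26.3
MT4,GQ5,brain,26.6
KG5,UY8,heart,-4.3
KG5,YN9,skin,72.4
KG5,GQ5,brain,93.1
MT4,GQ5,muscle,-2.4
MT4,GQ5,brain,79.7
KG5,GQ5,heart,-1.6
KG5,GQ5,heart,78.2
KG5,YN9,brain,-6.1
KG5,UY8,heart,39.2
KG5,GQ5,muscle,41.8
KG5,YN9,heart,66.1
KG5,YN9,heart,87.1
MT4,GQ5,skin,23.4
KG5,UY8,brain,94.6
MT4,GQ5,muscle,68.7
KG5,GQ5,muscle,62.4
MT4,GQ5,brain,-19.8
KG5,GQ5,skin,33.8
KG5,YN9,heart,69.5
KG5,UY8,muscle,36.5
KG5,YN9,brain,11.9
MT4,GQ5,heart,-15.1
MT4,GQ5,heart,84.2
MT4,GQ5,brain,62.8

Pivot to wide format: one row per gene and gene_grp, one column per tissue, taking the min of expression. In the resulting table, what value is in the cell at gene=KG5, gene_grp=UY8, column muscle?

Rows with gene=KG5, gene_grp=UY8 and tissue=muscle: expression values are 54.7, -15.3, 49.1, -1.8, 26.3, 36.5.
min(54.7, -15.3, 49.1, -1.8, 26.3, 36.5) = -15.3.

-15.3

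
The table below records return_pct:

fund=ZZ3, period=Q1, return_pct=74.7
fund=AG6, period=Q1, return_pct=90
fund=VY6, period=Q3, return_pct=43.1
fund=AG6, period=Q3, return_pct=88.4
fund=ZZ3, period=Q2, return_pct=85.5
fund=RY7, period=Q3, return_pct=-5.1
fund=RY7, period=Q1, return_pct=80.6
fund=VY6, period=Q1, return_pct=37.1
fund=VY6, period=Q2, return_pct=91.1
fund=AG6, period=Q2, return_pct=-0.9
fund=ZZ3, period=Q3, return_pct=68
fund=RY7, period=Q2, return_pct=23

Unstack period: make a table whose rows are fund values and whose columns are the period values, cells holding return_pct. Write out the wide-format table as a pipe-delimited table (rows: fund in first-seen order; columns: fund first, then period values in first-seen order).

| fund | Q1 | Q3 | Q2 |
| ZZ3 | 74.7 | 68 | 85.5 |
| AG6 | 90 | 88.4 | -0.9 |
| VY6 | 37.1 | 43.1 | 91.1 |
| RY7 | 80.6 | -5.1 | 23 |

Columns: fund plus the 3 distinct period values (Q1, Q3, Q2).
For example, row ZZ3 column Q1 takes return_pct=74.7 from the long row (ZZ3, Q1).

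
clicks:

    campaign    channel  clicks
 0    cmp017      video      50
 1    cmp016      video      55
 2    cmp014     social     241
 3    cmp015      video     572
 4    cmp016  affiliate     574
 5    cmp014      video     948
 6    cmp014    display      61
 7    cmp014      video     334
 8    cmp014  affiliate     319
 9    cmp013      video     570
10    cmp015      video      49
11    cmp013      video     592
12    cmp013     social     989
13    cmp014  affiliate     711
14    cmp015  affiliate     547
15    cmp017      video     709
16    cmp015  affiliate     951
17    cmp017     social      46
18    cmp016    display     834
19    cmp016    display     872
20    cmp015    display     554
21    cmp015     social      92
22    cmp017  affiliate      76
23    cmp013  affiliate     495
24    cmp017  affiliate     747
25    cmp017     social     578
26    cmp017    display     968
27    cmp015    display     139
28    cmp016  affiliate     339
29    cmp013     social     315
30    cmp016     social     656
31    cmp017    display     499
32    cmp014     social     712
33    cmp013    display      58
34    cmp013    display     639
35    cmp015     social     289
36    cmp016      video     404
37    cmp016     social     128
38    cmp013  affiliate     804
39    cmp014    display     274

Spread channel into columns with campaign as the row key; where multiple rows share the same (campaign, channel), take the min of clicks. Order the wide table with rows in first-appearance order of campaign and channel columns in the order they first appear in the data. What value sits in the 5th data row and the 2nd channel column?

With rows in first-appearance order of campaign, row 5 is campaign=cmp013. channel columns in first-appearance order: video, social, affiliate, display; column 2 is social.
Long rows with campaign=cmp013, channel=social: min(989, 315) = 315.

315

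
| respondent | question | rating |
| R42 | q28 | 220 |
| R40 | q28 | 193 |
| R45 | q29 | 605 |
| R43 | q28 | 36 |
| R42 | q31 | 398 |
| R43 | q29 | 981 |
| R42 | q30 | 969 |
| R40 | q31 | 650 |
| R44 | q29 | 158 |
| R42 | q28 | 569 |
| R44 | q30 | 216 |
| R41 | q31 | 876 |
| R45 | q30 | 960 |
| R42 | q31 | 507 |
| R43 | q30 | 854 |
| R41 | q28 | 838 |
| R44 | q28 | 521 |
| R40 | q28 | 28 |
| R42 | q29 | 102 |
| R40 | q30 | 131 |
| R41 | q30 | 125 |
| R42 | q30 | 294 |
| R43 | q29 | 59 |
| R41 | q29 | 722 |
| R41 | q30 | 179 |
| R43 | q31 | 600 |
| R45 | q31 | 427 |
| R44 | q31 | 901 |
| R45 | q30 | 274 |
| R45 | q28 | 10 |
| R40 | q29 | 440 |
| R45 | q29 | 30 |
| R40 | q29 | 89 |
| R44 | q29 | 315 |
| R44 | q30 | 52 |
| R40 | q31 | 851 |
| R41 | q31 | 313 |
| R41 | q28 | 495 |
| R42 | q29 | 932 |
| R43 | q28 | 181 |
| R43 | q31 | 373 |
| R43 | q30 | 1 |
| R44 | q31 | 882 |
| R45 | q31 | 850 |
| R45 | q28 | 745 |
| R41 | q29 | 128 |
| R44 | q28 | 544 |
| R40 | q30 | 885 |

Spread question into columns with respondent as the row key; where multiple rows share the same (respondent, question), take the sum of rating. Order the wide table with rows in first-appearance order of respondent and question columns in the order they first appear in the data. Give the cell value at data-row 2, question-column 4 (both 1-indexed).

With rows in first-appearance order of respondent, row 2 is respondent=R40. question columns in first-appearance order: q28, q29, q31, q30; column 4 is q30.
Long rows with respondent=R40, question=q30: 131 + 885 = 1016.

1016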